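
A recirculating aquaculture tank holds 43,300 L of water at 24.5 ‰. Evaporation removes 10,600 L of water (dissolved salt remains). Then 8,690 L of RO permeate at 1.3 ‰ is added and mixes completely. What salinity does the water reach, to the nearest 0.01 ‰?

25.90 ‰

After evaporation: salt = 43,300×24.5 = 1,060,850; volume = 43,300 − 10,600 = 32,700 L
After mixing: salt = 1,060,850 + 8,690×1.3 = 1,072,147; volume = 32,700 + 8,690 = 41,390 L
S = 1,072,147 / 41,390 = 25.9035 ‰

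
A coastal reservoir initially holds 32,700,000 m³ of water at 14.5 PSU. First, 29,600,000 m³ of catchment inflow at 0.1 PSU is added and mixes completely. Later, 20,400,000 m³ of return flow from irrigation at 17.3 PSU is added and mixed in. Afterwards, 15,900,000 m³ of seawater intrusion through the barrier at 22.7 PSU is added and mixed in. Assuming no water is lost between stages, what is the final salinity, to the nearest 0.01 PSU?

12.08 PSU

Mass of salt is conserved:
Initial salt = 32,700,000×14.5 = 474,150,000
After stage 1: salt = 474,150,000 + 29,600,000×0.1 = 477,110,000; volume = 62,300,000 m³; S = 7.658 PSU
After stage 2: salt = 477,110,000 + 20,400,000×17.3 = 830,030,000; volume = 82,700,000 m³; S = 10.037 PSU
After stage 3: salt = 830,030,000 + 15,900,000×22.7 = 1,190,960,000; volume = 98,600,000 m³
S = 1,190,960,000 / 98,600,000 = 12.0787 PSU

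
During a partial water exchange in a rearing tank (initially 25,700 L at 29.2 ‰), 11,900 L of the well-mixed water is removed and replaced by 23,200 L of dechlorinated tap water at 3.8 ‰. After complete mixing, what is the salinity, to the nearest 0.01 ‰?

13.27 ‰

Remaining after removal: 13,800 L at 29.2 ‰ (salt = 402,960)
After addition: salt = 402,960 + 23,200×3.8 = 491,120; volume = 37,000 L
S = 491,120 / 37,000 = 13.2735 ‰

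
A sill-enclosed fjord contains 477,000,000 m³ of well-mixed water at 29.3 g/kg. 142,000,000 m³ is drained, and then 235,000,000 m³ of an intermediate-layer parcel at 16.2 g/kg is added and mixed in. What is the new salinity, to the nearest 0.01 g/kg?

Remaining after removal: 335,000,000 m³ at 29.3 g/kg (salt = 9,815,500,000)
After addition: salt = 9,815,500,000 + 235,000,000×16.2 = 13,622,500,000; volume = 570,000,000 m³
S = 13,622,500,000 / 570,000,000 = 23.8991 g/kg

23.90 g/kg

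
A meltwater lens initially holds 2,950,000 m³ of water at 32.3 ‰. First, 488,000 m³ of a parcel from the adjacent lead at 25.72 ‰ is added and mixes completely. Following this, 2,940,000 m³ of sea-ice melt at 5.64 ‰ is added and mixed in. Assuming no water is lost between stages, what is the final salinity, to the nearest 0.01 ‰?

Weighted by volume,
Initial salt = 2,950,000×32.3 = 95,285,000
After stage 1: salt = 95,285,000 + 488,000×25.72 = 107,836,360; volume = 3,438,000 m³; S = 31.366 ‰
After stage 2: salt = 107,836,360 + 2,940,000×5.64 = 124,417,960; volume = 6,378,000 m³
S = 124,417,960 / 6,378,000 = 19.5074 ‰

19.51 ‰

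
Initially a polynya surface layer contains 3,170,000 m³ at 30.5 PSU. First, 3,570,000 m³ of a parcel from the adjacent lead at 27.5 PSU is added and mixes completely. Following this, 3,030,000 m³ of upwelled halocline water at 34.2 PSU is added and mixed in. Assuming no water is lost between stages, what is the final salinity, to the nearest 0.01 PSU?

30.55 PSU

Weighted by volume,
Initial salt = 3,170,000×30.5 = 96,685,000
After stage 1: salt = 96,685,000 + 3,570,000×27.5 = 194,860,000; volume = 6,740,000 m³; S = 28.911 PSU
After stage 2: salt = 194,860,000 + 3,030,000×34.2 = 298,486,000; volume = 9,770,000 m³
S = 298,486,000 / 9,770,000 = 30.5513 PSU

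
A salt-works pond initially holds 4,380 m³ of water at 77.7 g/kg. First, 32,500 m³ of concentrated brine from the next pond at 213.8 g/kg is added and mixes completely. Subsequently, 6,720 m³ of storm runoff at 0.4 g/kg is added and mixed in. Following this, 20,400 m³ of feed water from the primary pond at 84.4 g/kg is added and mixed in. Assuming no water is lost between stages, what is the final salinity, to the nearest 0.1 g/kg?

Weighted by volume,
Initial salt = 4,380×77.7 = 340,326
After stage 1: salt = 340,326 + 32,500×213.8 = 7,288,826; volume = 36,880 m³; S = 197.636 g/kg
After stage 2: salt = 7,288,826 + 6,720×0.4 = 7,291,514; volume = 43,600 m³; S = 167.237 g/kg
After stage 3: salt = 7,291,514 + 20,400×84.4 = 9,013,274; volume = 64,000 m³
S = 9,013,274 / 64,000 = 140.8324 g/kg

140.8 g/kg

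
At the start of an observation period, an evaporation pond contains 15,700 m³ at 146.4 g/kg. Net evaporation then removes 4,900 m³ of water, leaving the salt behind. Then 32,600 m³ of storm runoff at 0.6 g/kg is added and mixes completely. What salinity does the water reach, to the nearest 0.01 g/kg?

After evaporation: salt = 15,700×146.4 = 2,298,480; volume = 15,700 − 4,900 = 10,800 m³
After mixing: salt = 2,298,480 + 32,600×0.6 = 2,318,040; volume = 10,800 + 32,600 = 43,400 m³
S = 2,318,040 / 43,400 = 53.4111 g/kg

53.41 g/kg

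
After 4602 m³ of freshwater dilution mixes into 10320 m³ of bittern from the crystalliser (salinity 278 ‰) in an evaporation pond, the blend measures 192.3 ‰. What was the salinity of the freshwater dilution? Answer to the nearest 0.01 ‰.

Salt balance: 10,320×278 + 4,602×S = 14,922×192.3
2,868,960 + 4,602·S = 2,869,500.6
S = (2,869,500.6 − 2,868,960) / 4,602 = 0.1175 ‰

0.12 ‰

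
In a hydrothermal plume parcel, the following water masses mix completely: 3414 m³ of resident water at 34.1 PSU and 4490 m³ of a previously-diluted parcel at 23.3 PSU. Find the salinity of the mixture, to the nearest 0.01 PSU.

Conserving salt mass:
salt = 3,414×34.1 + 4,490×23.3 = 116,417.4 + 104,617 = 221,034.4
volume = 3,414 + 4,490 = 7,904 m³
S = 221,034.4 / 7,904 = 27.9649 PSU

27.96 PSU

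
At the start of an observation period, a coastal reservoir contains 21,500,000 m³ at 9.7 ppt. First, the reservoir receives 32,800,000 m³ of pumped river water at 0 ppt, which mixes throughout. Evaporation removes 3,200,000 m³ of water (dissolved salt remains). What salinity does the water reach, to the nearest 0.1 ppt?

After mixing: salt = 21,500,000×9.7 + 32,800,000×0 = 208,550,000; volume = 54,300,000 m³
After evaporation: salt unchanged = 208,550,000; volume = 54,300,000 − 3,200,000 = 51,100,000 m³
S = 208,550,000 / 51,100,000 = 4.0812 ppt

4.1 ppt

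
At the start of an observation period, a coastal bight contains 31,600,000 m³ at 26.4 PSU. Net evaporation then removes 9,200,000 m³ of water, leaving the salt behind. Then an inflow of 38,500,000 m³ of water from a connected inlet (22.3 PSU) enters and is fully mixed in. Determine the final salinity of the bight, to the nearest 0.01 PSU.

27.80 PSU

After evaporation: salt = 31,600,000×26.4 = 834,240,000; volume = 31,600,000 − 9,200,000 = 22,400,000 m³
After mixing: salt = 834,240,000 + 38,500,000×22.3 = 1,692,790,000; volume = 22,400,000 + 38,500,000 = 60,900,000 m³
S = 1,692,790,000 / 60,900,000 = 27.7962 PSU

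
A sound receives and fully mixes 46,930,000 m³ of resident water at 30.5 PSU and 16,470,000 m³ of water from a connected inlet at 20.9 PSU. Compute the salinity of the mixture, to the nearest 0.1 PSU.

Total salt / total volume:
salt = 46,930,000×30.5 + 16,470,000×20.9 = 1,431,365,000 + 344,223,000 = 1,775,588,000
volume = 46,930,000 + 16,470,000 = 63,400,000 m³
S = 1,775,588,000 / 63,400,000 = 28.006 PSU

28.0 PSU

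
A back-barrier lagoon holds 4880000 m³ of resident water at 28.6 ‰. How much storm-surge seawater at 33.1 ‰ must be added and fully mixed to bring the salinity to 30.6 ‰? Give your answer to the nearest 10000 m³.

Salt balance: 4,880,000×28.6 + V×33.1 = (4,880,000+V)×30.6
139,568,000 + 33.1V = 149,328,000 + 30.6V
9,760,000 = 2.5V
V = 3,904,000 m³

3900000 m³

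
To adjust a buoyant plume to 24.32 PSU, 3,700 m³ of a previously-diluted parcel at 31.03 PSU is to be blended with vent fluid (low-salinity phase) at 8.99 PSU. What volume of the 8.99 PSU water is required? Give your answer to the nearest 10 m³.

Salt balance: 3,700×31.03 + V×8.99 = (3,700+V)×24.32
114,811 + 8.99V = 89,984 + 24.32V
24,827 = 15.33V
V = 1,619.5 m³

1620 m³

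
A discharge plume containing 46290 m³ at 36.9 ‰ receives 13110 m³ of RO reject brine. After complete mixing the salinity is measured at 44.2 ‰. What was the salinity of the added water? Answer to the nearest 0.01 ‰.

69.98 ‰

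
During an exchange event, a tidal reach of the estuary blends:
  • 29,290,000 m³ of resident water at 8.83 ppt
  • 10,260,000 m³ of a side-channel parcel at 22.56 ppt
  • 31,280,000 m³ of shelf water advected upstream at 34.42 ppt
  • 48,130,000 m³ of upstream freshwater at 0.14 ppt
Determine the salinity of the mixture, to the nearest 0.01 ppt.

Total salt / total volume:
salt = 29,290,000×8.83 + 10,260,000×22.56 + 31,280,000×34.42 + 48,130,000×0.14 = 258,630,700 + 231,465,600 + 1,076,657,600 + 6,738,200 = 1,573,492,100
volume = 29,290,000 + 10,260,000 + 31,280,000 + 48,130,000 = 118,960,000 m³
S = 1,573,492,100 / 118,960,000 = 13.2271 ppt

13.23 ppt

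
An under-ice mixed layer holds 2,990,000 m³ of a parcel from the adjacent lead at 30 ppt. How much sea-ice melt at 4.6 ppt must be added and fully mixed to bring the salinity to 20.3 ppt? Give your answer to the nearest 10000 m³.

1850000 m³

Salt balance: 2,990,000×30 + V×4.6 = (2,990,000+V)×20.3
89,700,000 + 4.6V = 60,697,000 + 20.3V
29,003,000 = 15.7V
V = 1,847,324.84 m³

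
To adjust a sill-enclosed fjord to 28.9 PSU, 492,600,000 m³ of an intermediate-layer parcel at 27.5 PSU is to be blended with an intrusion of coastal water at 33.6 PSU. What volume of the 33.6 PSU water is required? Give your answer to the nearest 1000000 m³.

147000000 m³

Salt balance: 492,600,000×27.5 + V×33.6 = (492,600,000+V)×28.9
13,546,500,000 + 33.6V = 14,236,140,000 + 28.9V
689,640,000 = 4.7V
V = 146,731,914.89 m³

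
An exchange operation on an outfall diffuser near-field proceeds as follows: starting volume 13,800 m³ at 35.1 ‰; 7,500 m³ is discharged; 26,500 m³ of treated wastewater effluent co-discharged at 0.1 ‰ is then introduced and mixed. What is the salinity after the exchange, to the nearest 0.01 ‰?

6.82 ‰

Remaining after removal: 6,300 m³ at 35.1 ‰ (salt = 221,130)
After addition: salt = 221,130 + 26,500×0.1 = 223,780; volume = 32,800 m³
S = 223,780 / 32,800 = 6.8226 ‰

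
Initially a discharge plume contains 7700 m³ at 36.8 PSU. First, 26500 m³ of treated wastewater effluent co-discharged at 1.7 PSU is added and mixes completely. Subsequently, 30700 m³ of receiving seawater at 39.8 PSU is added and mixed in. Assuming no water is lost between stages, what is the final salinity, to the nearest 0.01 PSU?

By conservation of dissolved salt,
Initial salt = 7,700×36.8 = 283,360
After stage 1: salt = 283,360 + 26,500×1.7 = 328,410; volume = 34,200 m³; S = 9.603 PSU
After stage 2: salt = 328,410 + 30,700×39.8 = 1,550,270; volume = 64,900 m³
S = 1,550,270 / 64,900 = 23.8871 PSU

23.89 PSU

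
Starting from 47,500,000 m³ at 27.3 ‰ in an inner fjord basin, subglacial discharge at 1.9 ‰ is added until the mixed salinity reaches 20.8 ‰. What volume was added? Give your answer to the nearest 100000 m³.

16300000 m³

Salt balance: 47,500,000×27.3 + V×1.9 = (47,500,000+V)×20.8
1,296,750,000 + 1.9V = 988,000,000 + 20.8V
308,750,000 = 18.9V
V = 16,335,978.84 m³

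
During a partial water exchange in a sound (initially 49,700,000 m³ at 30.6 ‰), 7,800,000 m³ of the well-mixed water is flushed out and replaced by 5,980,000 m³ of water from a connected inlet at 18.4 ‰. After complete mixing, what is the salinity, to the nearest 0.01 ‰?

Remaining after removal: 41,900,000 m³ at 30.6 ‰ (salt = 1,282,140,000)
After addition: salt = 1,282,140,000 + 5,980,000×18.4 = 1,392,172,000; volume = 47,880,000 m³
S = 1,392,172,000 / 47,880,000 = 29.0763 ‰

29.08 ‰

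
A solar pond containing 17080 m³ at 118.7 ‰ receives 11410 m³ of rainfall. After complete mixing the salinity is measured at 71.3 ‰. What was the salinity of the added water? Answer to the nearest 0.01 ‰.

Salt balance: 17,080×118.7 + 11,410×S = 28,490×71.3
2,027,396 + 11,410·S = 2,031,337
S = (2,031,337 − 2,027,396) / 11,410 = 0.3454 ‰

0.35 ‰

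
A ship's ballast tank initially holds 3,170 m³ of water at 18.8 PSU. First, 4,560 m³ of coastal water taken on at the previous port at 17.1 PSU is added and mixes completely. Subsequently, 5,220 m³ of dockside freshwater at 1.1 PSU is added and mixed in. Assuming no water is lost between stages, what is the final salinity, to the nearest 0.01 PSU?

Weighted by volume,
Initial salt = 3,170×18.8 = 59,596
After stage 1: salt = 59,596 + 4,560×17.1 = 137,572; volume = 7,730 m³; S = 17.797 PSU
After stage 2: salt = 137,572 + 5,220×1.1 = 143,314; volume = 12,950 m³
S = 143,314 / 12,950 = 11.0667 PSU

11.07 PSU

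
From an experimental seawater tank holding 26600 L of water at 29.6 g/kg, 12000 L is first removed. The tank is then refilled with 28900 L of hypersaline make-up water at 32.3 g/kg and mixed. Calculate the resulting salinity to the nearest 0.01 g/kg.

31.39 g/kg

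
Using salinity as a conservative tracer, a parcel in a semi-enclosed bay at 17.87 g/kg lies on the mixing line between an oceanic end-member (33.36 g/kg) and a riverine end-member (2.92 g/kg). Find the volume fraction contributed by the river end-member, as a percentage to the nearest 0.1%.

Let f be the freshwater fraction. Salt balance per unit volume:
f×2.92 + (1−f)×33.36 = 17.87
f = (33.36 − 17.87) / (33.36 − 2.92) = 15.49/30.44 = 0.5089

50.9%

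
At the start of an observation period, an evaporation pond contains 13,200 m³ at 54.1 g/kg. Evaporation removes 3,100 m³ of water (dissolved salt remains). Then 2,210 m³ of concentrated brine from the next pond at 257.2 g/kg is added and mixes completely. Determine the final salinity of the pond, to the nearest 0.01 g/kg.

After evaporation: salt = 13,200×54.1 = 714,120; volume = 13,200 − 3,100 = 10,100 m³
After mixing: salt = 714,120 + 2,210×257.2 = 1,282,532; volume = 10,100 + 2,210 = 12,310 m³
S = 1,282,532 / 12,310 = 104.1862 g/kg

104.19 g/kg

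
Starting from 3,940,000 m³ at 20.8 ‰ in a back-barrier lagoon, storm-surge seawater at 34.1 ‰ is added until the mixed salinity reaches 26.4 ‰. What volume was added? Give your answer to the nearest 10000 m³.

2870000 m³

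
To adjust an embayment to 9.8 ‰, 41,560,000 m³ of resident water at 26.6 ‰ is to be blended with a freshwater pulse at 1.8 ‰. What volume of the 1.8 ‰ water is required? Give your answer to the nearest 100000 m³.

87300000 m³

Salt balance: 41,560,000×26.6 + V×1.8 = (41,560,000+V)×9.8
1,105,496,000 + 1.8V = 407,288,000 + 9.8V
698,208,000 = 8V
V = 87,276,000 m³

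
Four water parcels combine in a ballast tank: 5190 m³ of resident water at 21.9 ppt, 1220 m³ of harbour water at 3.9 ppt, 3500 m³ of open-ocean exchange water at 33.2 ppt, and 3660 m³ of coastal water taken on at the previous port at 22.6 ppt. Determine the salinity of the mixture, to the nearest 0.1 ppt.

23.4 ppt

Salt balance:
salt = 5,190×21.9 + 1,220×3.9 + 3,500×33.2 + 3,660×22.6 = 113,661 + 4,758 + 116,200 + 82,716 = 317,335
volume = 5,190 + 1,220 + 3,500 + 3,660 = 13,570 m³
S = 317,335 / 13,570 = 23.385 ppt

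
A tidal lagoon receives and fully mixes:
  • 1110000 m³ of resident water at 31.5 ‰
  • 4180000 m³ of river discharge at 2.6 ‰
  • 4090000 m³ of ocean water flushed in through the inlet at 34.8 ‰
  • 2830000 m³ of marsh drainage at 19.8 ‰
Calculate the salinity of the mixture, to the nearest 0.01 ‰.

Mass of salt is conserved:
salt = 1,110,000×31.5 + 4,180,000×2.6 + 4,090,000×34.8 + 2,830,000×19.8 = 34,965,000 + 10,868,000 + 142,332,000 + 56,034,000 = 244,199,000
volume = 1,110,000 + 4,180,000 + 4,090,000 + 2,830,000 = 12,210,000 m³
S = 244,199,000 / 12,210,000 = 19.9999 ‰

20.00 ‰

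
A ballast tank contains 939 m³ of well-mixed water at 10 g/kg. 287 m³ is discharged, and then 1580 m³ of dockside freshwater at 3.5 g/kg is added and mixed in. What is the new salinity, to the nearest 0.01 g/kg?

Remaining after removal: 652 m³ at 10 g/kg (salt = 6,520)
After addition: salt = 6,520 + 1,580×3.5 = 12,050; volume = 2,232 m³
S = 12,050 / 2,232 = 5.3987 g/kg

5.40 g/kg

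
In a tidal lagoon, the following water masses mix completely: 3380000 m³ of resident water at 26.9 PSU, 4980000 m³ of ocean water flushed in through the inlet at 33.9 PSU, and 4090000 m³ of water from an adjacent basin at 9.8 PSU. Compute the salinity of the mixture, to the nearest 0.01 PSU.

Conserving salt mass:
salt = 3,380,000×26.9 + 4,980,000×33.9 + 4,090,000×9.8 = 90,922,000 + 168,822,000 + 40,082,000 = 299,826,000
volume = 3,380,000 + 4,980,000 + 4,090,000 = 12,450,000 m³
S = 299,826,000 / 12,450,000 = 24.0824 PSU

24.08 PSU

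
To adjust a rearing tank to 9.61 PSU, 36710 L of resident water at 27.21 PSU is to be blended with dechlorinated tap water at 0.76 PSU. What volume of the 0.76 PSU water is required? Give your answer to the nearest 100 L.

73000 L

Salt balance: 36,710×27.21 + V×0.76 = (36,710+V)×9.61
998,879.1 + 0.76V = 352,783.1 + 9.61V
646,096 = 8.85V
V = 73,005.2 L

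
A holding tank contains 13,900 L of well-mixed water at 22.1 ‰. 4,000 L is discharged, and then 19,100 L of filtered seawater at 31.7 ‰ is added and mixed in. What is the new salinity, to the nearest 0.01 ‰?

Remaining after removal: 9,900 L at 22.1 ‰ (salt = 218,790)
After addition: salt = 218,790 + 19,100×31.7 = 824,260; volume = 29,000 L
S = 824,260 / 29,000 = 28.4228 ‰

28.42 ‰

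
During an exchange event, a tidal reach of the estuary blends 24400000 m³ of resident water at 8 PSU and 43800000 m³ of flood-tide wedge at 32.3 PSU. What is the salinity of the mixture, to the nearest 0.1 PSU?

Mass of salt is conserved:
salt = 24,400,000×8 + 43,800,000×32.3 = 195,200,000 + 1,414,740,000 = 1,609,940,000
volume = 24,400,000 + 43,800,000 = 68,200,000 m³
S = 1,609,940,000 / 68,200,000 = 23.606 PSU

23.6 PSU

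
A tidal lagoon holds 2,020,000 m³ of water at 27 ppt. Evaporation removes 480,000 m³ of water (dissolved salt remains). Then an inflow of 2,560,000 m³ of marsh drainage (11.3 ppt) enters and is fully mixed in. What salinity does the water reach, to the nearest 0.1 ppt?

20.4 ppt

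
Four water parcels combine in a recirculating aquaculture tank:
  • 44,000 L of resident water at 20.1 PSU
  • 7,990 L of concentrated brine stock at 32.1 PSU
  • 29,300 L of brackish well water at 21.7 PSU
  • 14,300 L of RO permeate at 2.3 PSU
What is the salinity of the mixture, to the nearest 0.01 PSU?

18.93 PSU

Conserving salt mass:
salt = 44,000×20.1 + 7,990×32.1 + 29,300×21.7 + 14,300×2.3 = 884,400 + 256,479 + 635,810 + 32,890 = 1,809,579
volume = 44,000 + 7,990 + 29,300 + 14,300 = 95,590 L
S = 1,809,579 / 95,590 = 18.9306 PSU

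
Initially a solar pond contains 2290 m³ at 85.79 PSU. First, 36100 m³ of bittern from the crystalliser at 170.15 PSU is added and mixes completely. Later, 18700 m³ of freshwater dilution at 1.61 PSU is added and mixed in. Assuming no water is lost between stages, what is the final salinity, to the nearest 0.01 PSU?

111.56 PSU

Weighted by volume,
Initial salt = 2,290×85.79 = 196,459.1
After stage 1: salt = 196,459.1 + 36,100×170.15 = 6,338,874.1; volume = 38,390 m³; S = 165.118 PSU
After stage 2: salt = 6,338,874.1 + 18,700×1.61 = 6,368,981.1; volume = 57,090 m³
S = 6,368,981.1 / 57,090 = 111.5604 PSU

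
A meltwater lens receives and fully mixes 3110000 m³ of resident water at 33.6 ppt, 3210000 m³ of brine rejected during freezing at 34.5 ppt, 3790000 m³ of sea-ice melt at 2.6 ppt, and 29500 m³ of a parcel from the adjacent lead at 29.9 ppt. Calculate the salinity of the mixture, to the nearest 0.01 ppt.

22.29 ppt

Mass of salt is conserved:
salt = 3,110,000×33.6 + 3,210,000×34.5 + 3,790,000×2.6 + 29,500×29.9 = 104,496,000 + 110,745,000 + 9,854,000 + 882,050 = 225,977,050
volume = 3,110,000 + 3,210,000 + 3,790,000 + 29,500 = 10,139,500 m³
S = 225,977,050 / 10,139,500 = 22.2868 ppt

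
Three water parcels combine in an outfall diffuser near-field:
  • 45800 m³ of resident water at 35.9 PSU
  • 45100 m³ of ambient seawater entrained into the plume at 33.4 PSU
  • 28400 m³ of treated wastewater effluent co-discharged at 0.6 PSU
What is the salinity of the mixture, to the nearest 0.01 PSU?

26.55 PSU

Total salt / total volume:
salt = 45,800×35.9 + 45,100×33.4 + 28,400×0.6 = 1,644,220 + 1,506,340 + 17,040 = 3,167,600
volume = 45,800 + 45,100 + 28,400 = 119,300 m³
S = 3,167,600 / 119,300 = 26.5516 PSU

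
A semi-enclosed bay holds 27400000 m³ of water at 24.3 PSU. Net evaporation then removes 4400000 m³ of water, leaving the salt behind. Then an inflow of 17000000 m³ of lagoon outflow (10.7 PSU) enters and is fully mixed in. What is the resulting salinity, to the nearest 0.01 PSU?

After evaporation: salt = 27,400,000×24.3 = 665,820,000; volume = 27,400,000 − 4,400,000 = 23,000,000 m³
After mixing: salt = 665,820,000 + 17,000,000×10.7 = 847,720,000; volume = 23,000,000 + 17,000,000 = 40,000,000 m³
S = 847,720,000 / 40,000,000 = 21.193 PSU

21.19 PSU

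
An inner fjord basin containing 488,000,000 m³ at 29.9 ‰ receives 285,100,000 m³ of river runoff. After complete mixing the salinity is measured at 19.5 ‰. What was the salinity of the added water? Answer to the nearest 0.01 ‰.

1.70 ‰

Salt balance: 488,000,000×29.9 + 285,100,000×S = 773,100,000×19.5
14,591,200,000 + 285,100,000·S = 15,075,450,000
S = (15,075,450,000 − 14,591,200,000) / 285,100,000 = 1.6985 ‰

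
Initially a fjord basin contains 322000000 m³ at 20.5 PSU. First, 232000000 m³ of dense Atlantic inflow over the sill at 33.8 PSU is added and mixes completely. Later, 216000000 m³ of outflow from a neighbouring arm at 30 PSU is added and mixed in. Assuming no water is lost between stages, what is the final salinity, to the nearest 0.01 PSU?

27.17 PSU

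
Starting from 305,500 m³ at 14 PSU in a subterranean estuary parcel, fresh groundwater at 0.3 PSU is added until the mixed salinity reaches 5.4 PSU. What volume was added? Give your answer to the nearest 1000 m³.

515000 m³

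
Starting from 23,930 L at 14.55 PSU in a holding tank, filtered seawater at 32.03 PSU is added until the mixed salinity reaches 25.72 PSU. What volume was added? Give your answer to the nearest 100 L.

Salt balance: 23,930×14.55 + V×32.03 = (23,930+V)×25.72
348,181.5 + 32.03V = 615,479.6 + 25.72V
267,298.1 = 6.31V
V = 42,361.03 L

42400 L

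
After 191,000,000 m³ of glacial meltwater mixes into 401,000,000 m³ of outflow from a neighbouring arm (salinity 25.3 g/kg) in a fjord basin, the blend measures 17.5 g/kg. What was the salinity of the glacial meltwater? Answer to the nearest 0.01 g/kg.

1.12 g/kg

Salt balance: 401,000,000×25.3 + 191,000,000×S = 592,000,000×17.5
10,145,300,000 + 191,000,000·S = 10,360,000,000
S = (10,360,000,000 − 10,145,300,000) / 191,000,000 = 1.1241 g/kg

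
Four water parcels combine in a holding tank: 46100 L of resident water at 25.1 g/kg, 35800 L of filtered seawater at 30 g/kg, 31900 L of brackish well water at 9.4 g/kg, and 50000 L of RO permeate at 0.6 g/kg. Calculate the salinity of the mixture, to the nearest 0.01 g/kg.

15.63 g/kg

Conserving salt mass:
salt = 46,100×25.1 + 35,800×30 + 31,900×9.4 + 50,000×0.6 = 1,157,110 + 1,074,000 + 299,860 + 30,000 = 2,560,970
volume = 46,100 + 35,800 + 31,900 + 50,000 = 163,800 L
S = 2,560,970 / 163,800 = 15.6347 g/kg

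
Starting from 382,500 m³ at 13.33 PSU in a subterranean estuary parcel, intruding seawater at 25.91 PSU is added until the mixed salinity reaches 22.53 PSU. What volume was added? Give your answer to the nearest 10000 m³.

1040000 m³

Salt balance: 382,500×13.33 + V×25.91 = (382,500+V)×22.53
5,098,725 + 25.91V = 8,617,725 + 22.53V
3,519,000 = 3.38V
V = 1,041,124.26 m³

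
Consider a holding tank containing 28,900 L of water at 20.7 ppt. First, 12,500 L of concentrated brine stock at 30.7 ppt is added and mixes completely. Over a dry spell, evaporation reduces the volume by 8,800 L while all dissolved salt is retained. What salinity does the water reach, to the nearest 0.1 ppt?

30.1 ppt

After mixing: salt = 28,900×20.7 + 12,500×30.7 = 981,980; volume = 41,400 L
After evaporation: salt unchanged = 981,980; volume = 41,400 − 8,800 = 32,600 L
S = 981,980 / 32,600 = 30.1221 ppt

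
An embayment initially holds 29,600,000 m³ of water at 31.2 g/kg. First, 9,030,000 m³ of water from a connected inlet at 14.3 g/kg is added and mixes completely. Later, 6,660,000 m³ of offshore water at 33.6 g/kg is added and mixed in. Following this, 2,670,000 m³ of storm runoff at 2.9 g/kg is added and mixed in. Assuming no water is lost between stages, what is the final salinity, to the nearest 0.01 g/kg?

Total salt / total volume:
Initial salt = 29,600,000×31.2 = 923,520,000
After stage 1: salt = 923,520,000 + 9,030,000×14.3 = 1,052,649,000; volume = 38,630,000 m³; S = 27.25 g/kg
After stage 2: salt = 1,052,649,000 + 6,660,000×33.6 = 1,276,425,000; volume = 45,290,000 m³; S = 28.183 g/kg
After stage 3: salt = 1,276,425,000 + 2,670,000×2.9 = 1,284,168,000; volume = 47,960,000 m³
S = 1,284,168,000 / 47,960,000 = 26.7758 g/kg

26.78 g/kg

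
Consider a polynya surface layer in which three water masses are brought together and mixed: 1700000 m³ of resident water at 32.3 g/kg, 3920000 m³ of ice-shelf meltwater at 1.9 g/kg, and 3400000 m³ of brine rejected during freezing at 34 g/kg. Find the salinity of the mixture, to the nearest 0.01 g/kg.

19.73 g/kg

By conservation of dissolved salt,
salt = 1,700,000×32.3 + 3,920,000×1.9 + 3,400,000×34 = 54,910,000 + 7,448,000 + 115,600,000 = 177,958,000
volume = 1,700,000 + 3,920,000 + 3,400,000 = 9,020,000 m³
S = 177,958,000 / 9,020,000 = 19.7293 g/kg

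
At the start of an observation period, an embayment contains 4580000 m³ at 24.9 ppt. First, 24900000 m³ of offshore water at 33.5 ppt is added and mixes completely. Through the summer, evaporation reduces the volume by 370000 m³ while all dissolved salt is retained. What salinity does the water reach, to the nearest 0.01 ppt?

After mixing: salt = 4,580,000×24.9 + 24,900,000×33.5 = 948,192,000; volume = 29,480,000 m³
After evaporation: salt unchanged = 948,192,000; volume = 29,480,000 − 370,000 = 29,110,000 m³
S = 948,192,000 / 29,110,000 = 32.5727 ppt

32.57 ppt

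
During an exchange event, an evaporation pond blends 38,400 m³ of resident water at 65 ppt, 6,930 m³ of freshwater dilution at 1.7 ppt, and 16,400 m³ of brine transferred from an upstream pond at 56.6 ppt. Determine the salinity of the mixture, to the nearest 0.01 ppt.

55.66 ppt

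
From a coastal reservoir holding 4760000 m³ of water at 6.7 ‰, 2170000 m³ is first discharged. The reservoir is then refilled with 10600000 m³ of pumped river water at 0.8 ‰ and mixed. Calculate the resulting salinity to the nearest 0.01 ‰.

Remaining after removal: 2,590,000 m³ at 6.7 ‰ (salt = 17,353,000)
After addition: salt = 17,353,000 + 10,600,000×0.8 = 25,833,000; volume = 13,190,000 m³
S = 25,833,000 / 13,190,000 = 1.9585 ‰

1.96 ‰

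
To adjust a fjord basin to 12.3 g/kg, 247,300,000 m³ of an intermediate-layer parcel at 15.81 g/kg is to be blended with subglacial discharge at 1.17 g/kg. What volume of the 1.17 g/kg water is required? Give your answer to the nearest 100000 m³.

Salt balance: 247,300,000×15.81 + V×1.17 = (247,300,000+V)×12.3
3,909,813,000 + 1.17V = 3,041,790,000 + 12.3V
868,023,000 = 11.13V
V = 77,989,487.87 m³

78000000 m³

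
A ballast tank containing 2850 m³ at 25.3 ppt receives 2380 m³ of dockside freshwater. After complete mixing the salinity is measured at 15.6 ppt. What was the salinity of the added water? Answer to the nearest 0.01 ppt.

Salt balance: 2,850×25.3 + 2,380×S = 5,230×15.6
72,105 + 2,380·S = 81,588
S = (81,588 − 72,105) / 2,380 = 3.9845 ppt

3.98 ppt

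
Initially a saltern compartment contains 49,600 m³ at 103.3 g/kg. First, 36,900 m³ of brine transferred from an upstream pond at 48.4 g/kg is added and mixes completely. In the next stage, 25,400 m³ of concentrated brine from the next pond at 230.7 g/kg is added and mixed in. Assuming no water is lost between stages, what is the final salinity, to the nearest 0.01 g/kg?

By conservation of dissolved salt,
Initial salt = 49,600×103.3 = 5,123,680
After stage 1: salt = 5,123,680 + 36,900×48.4 = 6,909,640; volume = 86,500 m³; S = 79.88 g/kg
After stage 2: salt = 6,909,640 + 25,400×230.7 = 12,769,420; volume = 111,900 m³
S = 12,769,420 / 111,900 = 114.1146 g/kg

114.11 g/kg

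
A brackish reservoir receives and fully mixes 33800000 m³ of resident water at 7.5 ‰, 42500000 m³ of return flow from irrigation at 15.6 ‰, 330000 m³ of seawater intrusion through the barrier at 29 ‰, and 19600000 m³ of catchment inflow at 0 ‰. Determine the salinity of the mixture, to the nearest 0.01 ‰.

9.62 ‰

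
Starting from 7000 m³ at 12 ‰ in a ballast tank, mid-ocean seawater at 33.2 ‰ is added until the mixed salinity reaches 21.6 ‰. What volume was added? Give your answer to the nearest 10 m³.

5790 m³

Salt balance: 7,000×12 + V×33.2 = (7,000+V)×21.6
84,000 + 33.2V = 151,200 + 21.6V
67,200 = 11.6V
V = 5,793.1 m³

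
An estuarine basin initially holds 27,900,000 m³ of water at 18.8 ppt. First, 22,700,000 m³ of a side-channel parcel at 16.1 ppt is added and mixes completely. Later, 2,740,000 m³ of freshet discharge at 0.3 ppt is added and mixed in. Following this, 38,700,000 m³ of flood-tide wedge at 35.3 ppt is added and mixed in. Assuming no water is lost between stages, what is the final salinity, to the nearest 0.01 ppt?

24.52 ppt

Salt balance:
Initial salt = 27,900,000×18.8 = 524,520,000
After stage 1: salt = 524,520,000 + 22,700,000×16.1 = 889,990,000; volume = 50,600,000 m³; S = 17.589 ppt
After stage 2: salt = 889,990,000 + 2,740,000×0.3 = 890,812,000; volume = 53,340,000 m³; S = 16.701 ppt
After stage 3: salt = 890,812,000 + 38,700,000×35.3 = 2,256,922,000; volume = 92,040,000 m³
S = 2,256,922,000 / 92,040,000 = 24.5211 ppt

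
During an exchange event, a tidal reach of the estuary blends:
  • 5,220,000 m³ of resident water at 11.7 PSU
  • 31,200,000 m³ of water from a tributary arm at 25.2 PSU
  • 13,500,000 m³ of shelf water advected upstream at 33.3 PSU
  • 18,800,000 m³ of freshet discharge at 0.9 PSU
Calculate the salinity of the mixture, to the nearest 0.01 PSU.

19.12 PSU

By conservation of dissolved salt,
salt = 5,220,000×11.7 + 31,200,000×25.2 + 13,500,000×33.3 + 18,800,000×0.9 = 61,074,000 + 786,240,000 + 449,550,000 + 16,920,000 = 1,313,784,000
volume = 5,220,000 + 31,200,000 + 13,500,000 + 18,800,000 = 68,720,000 m³
S = 1,313,784,000 / 68,720,000 = 19.1179 PSU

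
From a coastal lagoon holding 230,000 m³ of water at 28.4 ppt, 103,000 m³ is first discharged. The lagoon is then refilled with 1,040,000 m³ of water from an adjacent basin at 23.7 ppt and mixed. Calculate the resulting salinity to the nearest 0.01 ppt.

24.21 ppt

Remaining after removal: 127,000 m³ at 28.4 ppt (salt = 3,606,800)
After addition: salt = 3,606,800 + 1,040,000×23.7 = 28,254,800; volume = 1,167,000 m³
S = 28,254,800 / 1,167,000 = 24.2115 ppt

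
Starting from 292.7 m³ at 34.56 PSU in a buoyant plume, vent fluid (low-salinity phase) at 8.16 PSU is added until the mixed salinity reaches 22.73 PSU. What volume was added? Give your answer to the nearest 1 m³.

238 m³

Salt balance: 292.7×34.56 + V×8.16 = (292.7+V)×22.73
10,115.712 + 8.16V = 6,653.071 + 22.73V
3,462.641 = 14.57V
V = 237.66 m³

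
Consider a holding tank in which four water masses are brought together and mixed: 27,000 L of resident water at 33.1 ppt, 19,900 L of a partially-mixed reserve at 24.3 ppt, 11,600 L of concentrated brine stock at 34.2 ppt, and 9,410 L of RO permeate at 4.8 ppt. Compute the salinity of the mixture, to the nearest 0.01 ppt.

26.79 ppt

Salt balance:
salt = 27,000×33.1 + 19,900×24.3 + 11,600×34.2 + 9,410×4.8 = 893,700 + 483,570 + 396,720 + 45,168 = 1,819,158
volume = 27,000 + 19,900 + 11,600 + 9,410 = 67,910 L
S = 1,819,158 / 67,910 = 26.7878 ppt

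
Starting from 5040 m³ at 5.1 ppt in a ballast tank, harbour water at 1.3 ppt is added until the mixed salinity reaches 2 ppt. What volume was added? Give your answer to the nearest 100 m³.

22300 m³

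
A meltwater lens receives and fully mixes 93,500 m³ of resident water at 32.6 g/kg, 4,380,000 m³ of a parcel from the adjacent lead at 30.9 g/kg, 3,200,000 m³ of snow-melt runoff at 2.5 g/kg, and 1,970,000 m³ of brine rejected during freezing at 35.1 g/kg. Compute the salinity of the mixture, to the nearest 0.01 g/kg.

22.35 g/kg

By conservation of dissolved salt,
salt = 93,500×32.6 + 4,380,000×30.9 + 3,200,000×2.5 + 1,970,000×35.1 = 3,048,100 + 135,342,000 + 8,000,000 + 69,147,000 = 215,537,100
volume = 93,500 + 4,380,000 + 3,200,000 + 1,970,000 = 9,643,500 m³
S = 215,537,100 / 9,643,500 = 22.3505 g/kg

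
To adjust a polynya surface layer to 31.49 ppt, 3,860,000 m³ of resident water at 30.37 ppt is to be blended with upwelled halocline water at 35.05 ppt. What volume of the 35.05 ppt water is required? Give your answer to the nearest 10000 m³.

1210000 m³

Salt balance: 3,860,000×30.37 + V×35.05 = (3,860,000+V)×31.49
117,228,200 + 35.05V = 121,551,400 + 31.49V
4,323,200 = 3.56V
V = 1,214,382.02 m³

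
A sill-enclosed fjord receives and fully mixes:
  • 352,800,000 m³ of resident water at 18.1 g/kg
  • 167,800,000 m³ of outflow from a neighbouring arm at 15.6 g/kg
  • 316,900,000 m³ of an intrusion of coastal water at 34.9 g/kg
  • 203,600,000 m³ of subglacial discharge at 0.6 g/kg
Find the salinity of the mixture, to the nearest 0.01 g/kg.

19.39 g/kg

Weighted by volume,
salt = 352,800,000×18.1 + 167,800,000×15.6 + 316,900,000×34.9 + 203,600,000×0.6 = 6,385,680,000 + 2,617,680,000 + 11,059,810,000 + 122,160,000 = 20,185,330,000
volume = 352,800,000 + 167,800,000 + 316,900,000 + 203,600,000 = 1,041,100,000 m³
S = 20,185,330,000 / 1,041,100,000 = 19.3885 g/kg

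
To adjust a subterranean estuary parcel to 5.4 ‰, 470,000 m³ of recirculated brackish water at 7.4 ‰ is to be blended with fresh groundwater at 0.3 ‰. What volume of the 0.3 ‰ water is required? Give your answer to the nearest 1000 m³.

184000 m³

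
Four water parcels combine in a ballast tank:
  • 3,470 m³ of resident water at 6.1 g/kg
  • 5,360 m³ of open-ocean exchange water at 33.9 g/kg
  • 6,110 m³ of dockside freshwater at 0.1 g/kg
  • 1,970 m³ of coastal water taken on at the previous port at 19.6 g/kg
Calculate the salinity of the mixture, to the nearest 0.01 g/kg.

14.32 g/kg

Total salt / total volume:
salt = 3,470×6.1 + 5,360×33.9 + 6,110×0.1 + 1,970×19.6 = 21,167 + 181,704 + 611 + 38,612 = 242,094
volume = 3,470 + 5,360 + 6,110 + 1,970 = 16,910 m³
S = 242,094 / 16,910 = 14.3166 g/kg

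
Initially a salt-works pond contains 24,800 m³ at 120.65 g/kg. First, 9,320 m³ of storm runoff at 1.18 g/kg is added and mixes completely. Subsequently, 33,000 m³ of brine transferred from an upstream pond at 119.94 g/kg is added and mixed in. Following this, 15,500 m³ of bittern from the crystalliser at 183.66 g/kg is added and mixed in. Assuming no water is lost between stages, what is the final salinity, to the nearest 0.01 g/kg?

118.71 g/kg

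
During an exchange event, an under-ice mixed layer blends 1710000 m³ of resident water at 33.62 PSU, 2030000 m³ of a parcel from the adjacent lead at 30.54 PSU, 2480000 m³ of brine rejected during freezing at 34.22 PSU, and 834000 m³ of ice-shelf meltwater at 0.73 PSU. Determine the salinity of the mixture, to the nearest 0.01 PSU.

Weighted by volume,
salt = 1,710,000×33.62 + 2,030,000×30.54 + 2,480,000×34.22 + 834,000×0.73 = 57,490,200 + 61,996,200 + 84,865,600 + 608,820 = 204,960,820
volume = 1,710,000 + 2,030,000 + 2,480,000 + 834,000 = 7,054,000 m³
S = 204,960,820 / 7,054,000 = 29.056 PSU

29.06 PSU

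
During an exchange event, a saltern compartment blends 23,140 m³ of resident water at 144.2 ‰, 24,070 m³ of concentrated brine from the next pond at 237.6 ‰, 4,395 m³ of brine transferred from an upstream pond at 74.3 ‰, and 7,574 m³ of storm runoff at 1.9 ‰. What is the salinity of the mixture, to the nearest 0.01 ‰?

158.79 ‰

Mass of salt is conserved:
salt = 23,140×144.2 + 24,070×237.6 + 4,395×74.3 + 7,574×1.9 = 3,336,788 + 5,719,032 + 326,548.5 + 14,390.6 = 9,396,759.1
volume = 23,140 + 24,070 + 4,395 + 7,574 = 59,179 m³
S = 9,396,759.1 / 59,179 = 158.7854 ‰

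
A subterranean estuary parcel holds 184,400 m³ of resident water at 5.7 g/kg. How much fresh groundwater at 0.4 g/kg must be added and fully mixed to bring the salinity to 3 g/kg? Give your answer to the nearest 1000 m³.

191000 m³

Salt balance: 184,400×5.7 + V×0.4 = (184,400+V)×3
1,051,080 + 0.4V = 553,200 + 3V
497,880 = 2.6V
V = 191,492.31 m³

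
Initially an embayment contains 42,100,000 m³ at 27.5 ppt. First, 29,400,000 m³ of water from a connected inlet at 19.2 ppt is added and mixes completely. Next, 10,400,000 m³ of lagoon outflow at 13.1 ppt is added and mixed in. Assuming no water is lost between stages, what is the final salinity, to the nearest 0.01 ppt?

Total salt / total volume:
Initial salt = 42,100,000×27.5 = 1,157,750,000
After stage 1: salt = 1,157,750,000 + 29,400,000×19.2 = 1,722,230,000; volume = 71,500,000 m³; S = 24.087 ppt
After stage 2: salt = 1,722,230,000 + 10,400,000×13.1 = 1,858,470,000; volume = 81,900,000 m³
S = 1,858,470,000 / 81,900,000 = 22.6919 ppt

22.69 ppt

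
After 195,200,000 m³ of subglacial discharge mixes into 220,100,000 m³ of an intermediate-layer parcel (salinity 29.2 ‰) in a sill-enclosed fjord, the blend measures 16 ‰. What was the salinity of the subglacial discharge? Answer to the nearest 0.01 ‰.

1.12 ‰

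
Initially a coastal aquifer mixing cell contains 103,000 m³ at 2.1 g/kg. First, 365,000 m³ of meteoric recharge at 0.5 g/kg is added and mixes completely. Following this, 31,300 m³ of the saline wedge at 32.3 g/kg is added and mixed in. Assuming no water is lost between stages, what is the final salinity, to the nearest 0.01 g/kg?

2.82 g/kg

By conservation of dissolved salt,
Initial salt = 103,000×2.1 = 216,300
After stage 1: salt = 216,300 + 365,000×0.5 = 398,800; volume = 468,000 m³; S = 0.852 g/kg
After stage 2: salt = 398,800 + 31,300×32.3 = 1,409,790; volume = 499,300 m³
S = 1,409,790 / 499,300 = 2.8235 g/kg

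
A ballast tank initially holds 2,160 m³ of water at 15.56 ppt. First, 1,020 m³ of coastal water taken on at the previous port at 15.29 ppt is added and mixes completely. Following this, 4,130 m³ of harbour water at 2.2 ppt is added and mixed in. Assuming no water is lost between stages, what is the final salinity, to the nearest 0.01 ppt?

7.97 ppt

Weighted by volume,
Initial salt = 2,160×15.56 = 33,609.6
After stage 1: salt = 33,609.6 + 1,020×15.29 = 49,205.4; volume = 3,180 m³; S = 15.473 ppt
After stage 2: salt = 49,205.4 + 4,130×2.2 = 58,291.4; volume = 7,310 m³
S = 58,291.4 / 7,310 = 7.9742 ppt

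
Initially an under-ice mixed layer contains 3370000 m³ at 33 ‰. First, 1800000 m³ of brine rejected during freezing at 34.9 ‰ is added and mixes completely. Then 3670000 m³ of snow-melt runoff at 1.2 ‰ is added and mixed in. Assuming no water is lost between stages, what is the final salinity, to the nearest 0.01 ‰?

20.18 ‰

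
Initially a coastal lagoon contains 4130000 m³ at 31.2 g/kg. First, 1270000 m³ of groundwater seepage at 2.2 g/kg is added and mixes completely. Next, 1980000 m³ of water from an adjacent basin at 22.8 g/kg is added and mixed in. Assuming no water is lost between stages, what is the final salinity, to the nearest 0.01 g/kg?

23.96 g/kg

Weighted by volume,
Initial salt = 4,130,000×31.2 = 128,856,000
After stage 1: salt = 128,856,000 + 1,270,000×2.2 = 131,650,000; volume = 5,400,000 m³; S = 24.38 g/kg
After stage 2: salt = 131,650,000 + 1,980,000×22.8 = 176,794,000; volume = 7,380,000 m³
S = 176,794,000 / 7,380,000 = 23.9558 g/kg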